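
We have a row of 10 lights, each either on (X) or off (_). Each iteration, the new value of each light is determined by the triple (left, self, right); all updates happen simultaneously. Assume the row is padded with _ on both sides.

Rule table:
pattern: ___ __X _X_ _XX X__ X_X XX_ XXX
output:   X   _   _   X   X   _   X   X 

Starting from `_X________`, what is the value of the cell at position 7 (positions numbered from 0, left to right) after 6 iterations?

X

__XXXXXXXX
X_XXXXXXXX
__XXXXXXXX  (repeats iteration 1; period 2)
iteration 6: X_XXXXXXXX
position 7 holds X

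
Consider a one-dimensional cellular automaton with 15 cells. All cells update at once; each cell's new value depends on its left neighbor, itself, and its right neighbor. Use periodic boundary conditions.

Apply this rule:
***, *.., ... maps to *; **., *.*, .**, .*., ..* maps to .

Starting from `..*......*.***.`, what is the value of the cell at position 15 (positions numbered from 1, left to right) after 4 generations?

generation 1: *..*****....*.*
generation 2: .*..***.***....
generation 3: ..*..*...*.****
generation 4: *..*..**....**.
position 15 holds .

.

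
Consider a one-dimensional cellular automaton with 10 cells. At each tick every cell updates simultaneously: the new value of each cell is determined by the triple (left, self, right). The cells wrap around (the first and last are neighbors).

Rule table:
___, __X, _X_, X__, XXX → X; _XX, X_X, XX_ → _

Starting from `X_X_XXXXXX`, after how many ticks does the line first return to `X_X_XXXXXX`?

4

tick 1: __X__XXXXX
tick 2: XXXXX_XXX_
tick 3: _XXX___X__
tick 4: X_X_XXXXXX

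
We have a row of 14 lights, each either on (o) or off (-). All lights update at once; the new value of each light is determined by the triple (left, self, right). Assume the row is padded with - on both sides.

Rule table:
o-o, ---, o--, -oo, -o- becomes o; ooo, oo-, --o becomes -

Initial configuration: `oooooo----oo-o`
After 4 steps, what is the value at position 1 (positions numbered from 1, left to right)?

o-----ooo-o-oo
ooooo-o--oooo-
o----ooo-o---o
oooo-o--oooo-o
position 1 holds o

o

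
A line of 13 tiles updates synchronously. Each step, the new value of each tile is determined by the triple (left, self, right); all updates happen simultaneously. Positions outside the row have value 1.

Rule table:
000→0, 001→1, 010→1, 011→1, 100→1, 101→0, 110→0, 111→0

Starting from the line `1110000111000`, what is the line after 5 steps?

0000101100010

step 1: 0001001100101
step 2: 1011111011101
step 3: 0010000010001
step 4: 1111000111011
step 5: 0000101100010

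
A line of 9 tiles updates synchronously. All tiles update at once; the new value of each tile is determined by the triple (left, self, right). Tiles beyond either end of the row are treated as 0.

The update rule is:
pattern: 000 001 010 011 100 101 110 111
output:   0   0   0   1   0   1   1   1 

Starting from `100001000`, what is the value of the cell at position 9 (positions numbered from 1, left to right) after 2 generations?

generation 1: 000000000
generation 2: 000000000
position 9 holds 0

0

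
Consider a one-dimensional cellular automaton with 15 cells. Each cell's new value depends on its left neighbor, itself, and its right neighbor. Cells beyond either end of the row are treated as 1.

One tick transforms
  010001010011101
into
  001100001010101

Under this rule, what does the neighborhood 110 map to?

1

At position 12 the neighborhood is 110; the next row has 1 there.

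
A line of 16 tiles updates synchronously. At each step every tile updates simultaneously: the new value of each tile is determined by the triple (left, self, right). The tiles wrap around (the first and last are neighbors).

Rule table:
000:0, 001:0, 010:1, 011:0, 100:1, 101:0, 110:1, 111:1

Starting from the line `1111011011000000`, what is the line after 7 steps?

1000000110011001

0111001001100000
0011101100110000
0001100110011000
0000110011001100
0000011001100110
0000001100110011
1000000110011001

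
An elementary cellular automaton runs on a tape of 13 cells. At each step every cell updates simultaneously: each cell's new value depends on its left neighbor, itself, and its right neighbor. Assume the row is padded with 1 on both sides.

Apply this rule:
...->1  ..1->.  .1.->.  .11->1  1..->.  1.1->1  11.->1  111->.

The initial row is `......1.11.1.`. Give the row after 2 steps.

11..1..1..111

.1111..1111.1
11..1..1..111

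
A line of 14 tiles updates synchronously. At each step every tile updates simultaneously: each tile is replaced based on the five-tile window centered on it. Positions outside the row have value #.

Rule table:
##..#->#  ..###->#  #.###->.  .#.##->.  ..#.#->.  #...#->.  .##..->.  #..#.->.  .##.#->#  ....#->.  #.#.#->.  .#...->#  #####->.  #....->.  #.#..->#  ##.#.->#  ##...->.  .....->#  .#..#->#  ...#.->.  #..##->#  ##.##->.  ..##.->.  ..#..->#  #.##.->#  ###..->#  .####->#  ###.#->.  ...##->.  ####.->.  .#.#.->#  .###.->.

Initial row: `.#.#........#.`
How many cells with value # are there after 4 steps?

6

#.###.####....
.......#.#....
..###...###...
###.#...#.#...
count of #: 6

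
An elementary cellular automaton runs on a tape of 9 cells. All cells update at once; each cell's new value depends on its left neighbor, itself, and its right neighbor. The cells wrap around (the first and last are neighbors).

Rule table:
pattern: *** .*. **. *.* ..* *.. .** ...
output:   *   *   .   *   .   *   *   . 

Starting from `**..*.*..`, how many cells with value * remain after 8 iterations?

iteration 1: *.*.****.
iteration 2: *******.*
iteration 3: ******.**
iteration 4: *****.***
iteration 5: ****.****
iteration 6: ***.*****
iteration 7: **.******
iteration 8: *.*******
count of *: 8

8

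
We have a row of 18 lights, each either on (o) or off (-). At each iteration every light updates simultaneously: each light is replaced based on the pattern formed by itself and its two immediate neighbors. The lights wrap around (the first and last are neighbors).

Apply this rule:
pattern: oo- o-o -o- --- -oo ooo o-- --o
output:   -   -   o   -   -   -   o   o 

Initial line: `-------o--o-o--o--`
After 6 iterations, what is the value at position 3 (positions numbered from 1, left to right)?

-

------ooooo-ooooo-
-----o-----------o
o---ooo---------oo
-o-o---o-------o--
oo-oo-ooo-----ooo-
---------o---o----
position 3 holds -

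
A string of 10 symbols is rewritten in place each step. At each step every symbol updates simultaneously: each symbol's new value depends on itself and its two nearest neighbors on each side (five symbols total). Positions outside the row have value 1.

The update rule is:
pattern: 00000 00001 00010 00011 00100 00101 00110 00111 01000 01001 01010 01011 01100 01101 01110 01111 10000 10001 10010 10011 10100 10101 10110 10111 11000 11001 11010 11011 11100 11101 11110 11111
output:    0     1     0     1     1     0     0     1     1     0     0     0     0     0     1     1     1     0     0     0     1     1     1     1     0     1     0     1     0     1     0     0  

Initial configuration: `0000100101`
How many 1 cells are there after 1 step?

4

0110100001
count of 1: 4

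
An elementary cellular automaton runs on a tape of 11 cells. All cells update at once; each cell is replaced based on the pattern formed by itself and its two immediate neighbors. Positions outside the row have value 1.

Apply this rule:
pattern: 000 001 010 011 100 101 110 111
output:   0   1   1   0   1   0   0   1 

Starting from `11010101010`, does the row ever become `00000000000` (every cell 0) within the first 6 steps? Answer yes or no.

10010101010
01110101010
00100101010
11111101010
11111001010
11110111010
step 6 is 11110111010, still not uniform 0

no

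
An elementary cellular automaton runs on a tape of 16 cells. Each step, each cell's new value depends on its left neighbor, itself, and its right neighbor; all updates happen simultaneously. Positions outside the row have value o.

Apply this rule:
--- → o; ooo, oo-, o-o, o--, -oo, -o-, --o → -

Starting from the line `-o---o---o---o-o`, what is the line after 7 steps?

---o---o---o----
-o---o---o---oo-
---o---o---o----  (repeats step 1; period 2)
step 7: ---o---o---o----

---o---o---o----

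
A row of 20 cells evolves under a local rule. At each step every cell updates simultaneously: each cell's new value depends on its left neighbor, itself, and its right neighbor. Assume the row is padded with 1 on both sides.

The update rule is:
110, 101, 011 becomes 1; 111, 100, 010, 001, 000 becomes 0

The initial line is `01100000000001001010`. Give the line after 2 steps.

11100000000000000101
00100000000000000011

00100000000000000011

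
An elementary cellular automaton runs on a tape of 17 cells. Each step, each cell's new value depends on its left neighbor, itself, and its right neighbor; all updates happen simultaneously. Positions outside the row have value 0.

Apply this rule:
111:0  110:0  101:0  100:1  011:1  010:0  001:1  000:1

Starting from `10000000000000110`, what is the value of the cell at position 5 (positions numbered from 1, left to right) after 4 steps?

01111111111111101
11000000000000000
10111111111111111
00100000000000000
position 5 holds 0

0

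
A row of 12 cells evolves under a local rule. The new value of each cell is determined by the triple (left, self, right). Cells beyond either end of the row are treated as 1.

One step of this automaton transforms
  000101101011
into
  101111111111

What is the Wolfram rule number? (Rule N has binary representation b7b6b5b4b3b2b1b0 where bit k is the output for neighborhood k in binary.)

position 11: 111 → 1  (bit 7 = 1)
position 6: 110 → 1  (bit 6 = 1)
position 4: 101 → 1  (bit 5 = 1)
position 0: 100 → 1  (bit 4 = 1)
position 5: 011 → 1  (bit 3 = 1)
position 3: 010 → 1  (bit 2 = 1)
position 2: 001 → 1  (bit 1 = 1)
position 1: 000 → 0  (bit 0 = 0)
bits b7..b0 = 11111110 = 254

254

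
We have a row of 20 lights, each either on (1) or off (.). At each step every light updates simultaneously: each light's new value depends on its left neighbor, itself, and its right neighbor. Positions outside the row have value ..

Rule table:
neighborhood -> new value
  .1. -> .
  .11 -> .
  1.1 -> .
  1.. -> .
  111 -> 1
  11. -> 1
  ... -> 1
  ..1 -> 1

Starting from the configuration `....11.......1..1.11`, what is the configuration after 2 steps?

1111.1.111111..1...1
.111....11111.1..11.

.111....11111.1..11.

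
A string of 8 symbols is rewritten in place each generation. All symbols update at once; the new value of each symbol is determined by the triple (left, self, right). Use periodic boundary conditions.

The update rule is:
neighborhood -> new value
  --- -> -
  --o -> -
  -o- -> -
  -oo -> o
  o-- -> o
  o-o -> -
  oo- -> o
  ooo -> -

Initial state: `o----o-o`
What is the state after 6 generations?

oo-----o
-oo----o
-ooo----
-o-oo---
---ooo--
---o-oo-

---o-oo-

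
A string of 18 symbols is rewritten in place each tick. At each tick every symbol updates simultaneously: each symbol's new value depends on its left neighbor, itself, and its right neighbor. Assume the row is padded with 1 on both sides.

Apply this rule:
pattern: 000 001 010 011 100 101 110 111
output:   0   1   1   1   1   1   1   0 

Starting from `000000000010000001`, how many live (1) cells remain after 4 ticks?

6

100000000111000011
110000001101100110
011000011111111111
111100110000000000
count of 1: 6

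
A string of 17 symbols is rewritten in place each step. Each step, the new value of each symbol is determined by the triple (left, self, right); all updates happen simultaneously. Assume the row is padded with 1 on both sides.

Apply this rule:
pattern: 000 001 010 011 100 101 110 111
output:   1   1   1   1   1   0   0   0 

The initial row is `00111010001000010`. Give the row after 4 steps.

step 1: 11100011111111110
step 2: 00011110000000000
step 3: 11110001111111111
step 4: 00001111000000000

00001111000000000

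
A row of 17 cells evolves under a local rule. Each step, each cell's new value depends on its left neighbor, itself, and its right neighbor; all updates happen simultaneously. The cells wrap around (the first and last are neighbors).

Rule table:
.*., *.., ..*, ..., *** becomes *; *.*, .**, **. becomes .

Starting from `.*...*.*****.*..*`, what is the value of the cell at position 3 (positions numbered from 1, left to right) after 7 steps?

*

step 1: .*****..***..****
step 2: ..***.**.*.**.**.
step 3: **.*.....*......*
step 4: *..*************.
step 5: ***.***********..
step 6: .*...*********.**
step 7: .****.*******....
position 3 holds *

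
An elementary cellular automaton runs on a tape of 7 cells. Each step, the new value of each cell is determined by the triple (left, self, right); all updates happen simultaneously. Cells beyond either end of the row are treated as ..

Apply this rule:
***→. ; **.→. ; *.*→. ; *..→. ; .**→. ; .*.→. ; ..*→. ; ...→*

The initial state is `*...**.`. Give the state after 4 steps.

..*....
*...***
..*....  (repeats step 1; period 2)
step 4: *...***

*...***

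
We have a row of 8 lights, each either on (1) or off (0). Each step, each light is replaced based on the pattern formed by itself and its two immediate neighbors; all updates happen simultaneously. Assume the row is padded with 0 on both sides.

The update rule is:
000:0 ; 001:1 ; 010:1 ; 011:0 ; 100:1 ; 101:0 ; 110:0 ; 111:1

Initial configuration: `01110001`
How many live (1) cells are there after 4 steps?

10101011
10101000
10101100
10100010
count of 1: 3

3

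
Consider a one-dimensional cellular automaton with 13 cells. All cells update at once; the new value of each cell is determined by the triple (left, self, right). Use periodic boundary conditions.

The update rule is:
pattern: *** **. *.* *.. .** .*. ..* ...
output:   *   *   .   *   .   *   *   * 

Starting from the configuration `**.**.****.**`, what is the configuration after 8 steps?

**..*..***..*
*******.****.
.******..***.
*.*******.***
*..******..**
***.*******.*
***..******..
.****.*******

.****.*******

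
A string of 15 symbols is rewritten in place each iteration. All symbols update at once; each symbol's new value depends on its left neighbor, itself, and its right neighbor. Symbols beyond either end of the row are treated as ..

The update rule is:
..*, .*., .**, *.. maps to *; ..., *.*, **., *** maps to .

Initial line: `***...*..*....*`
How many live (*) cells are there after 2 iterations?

8

*..*.******..**
****.*.....***.
count of *: 8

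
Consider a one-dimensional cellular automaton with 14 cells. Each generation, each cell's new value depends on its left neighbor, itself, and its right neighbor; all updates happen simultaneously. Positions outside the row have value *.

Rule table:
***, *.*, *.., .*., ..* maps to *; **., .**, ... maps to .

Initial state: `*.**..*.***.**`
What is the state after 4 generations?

**.******.*.*.

.*..****.*.*.*
****.**.*****.
***.*..*.***.*
**.******.*.*.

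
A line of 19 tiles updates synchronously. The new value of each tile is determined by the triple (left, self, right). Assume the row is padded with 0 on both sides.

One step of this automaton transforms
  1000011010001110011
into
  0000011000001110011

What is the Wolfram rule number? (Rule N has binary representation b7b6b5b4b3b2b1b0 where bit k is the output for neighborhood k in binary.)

200

position 13: 111 → 1  (bit 7 = 1)
position 6: 110 → 1  (bit 6 = 1)
position 7: 101 → 0  (bit 5 = 0)
position 1: 100 → 0  (bit 4 = 0)
position 5: 011 → 1  (bit 3 = 1)
position 0: 010 → 0  (bit 2 = 0)
position 4: 001 → 0  (bit 1 = 0)
position 2: 000 → 0  (bit 0 = 0)
bits b7..b0 = 11001000 = 200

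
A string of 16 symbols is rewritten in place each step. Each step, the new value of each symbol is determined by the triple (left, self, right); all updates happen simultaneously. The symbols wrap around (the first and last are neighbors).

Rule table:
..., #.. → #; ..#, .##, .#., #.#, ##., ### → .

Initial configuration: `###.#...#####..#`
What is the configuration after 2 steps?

.....##......#..
####...#####..##

####...#####..##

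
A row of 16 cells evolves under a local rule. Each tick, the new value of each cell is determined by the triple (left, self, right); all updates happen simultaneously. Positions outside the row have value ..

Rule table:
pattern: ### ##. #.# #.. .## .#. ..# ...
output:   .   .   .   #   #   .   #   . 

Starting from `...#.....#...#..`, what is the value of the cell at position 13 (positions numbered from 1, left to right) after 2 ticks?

.

..#.#...#.#.#.#.
.#...#.#.......#
position 13 holds .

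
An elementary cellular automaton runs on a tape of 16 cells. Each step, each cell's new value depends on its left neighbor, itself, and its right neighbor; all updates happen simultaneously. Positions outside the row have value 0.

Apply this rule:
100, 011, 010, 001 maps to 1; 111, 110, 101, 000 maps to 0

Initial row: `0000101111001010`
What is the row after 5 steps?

1011111100010110

0001101000111011
0011001101100010
0110111001010111
1100100111010100
1011111100010110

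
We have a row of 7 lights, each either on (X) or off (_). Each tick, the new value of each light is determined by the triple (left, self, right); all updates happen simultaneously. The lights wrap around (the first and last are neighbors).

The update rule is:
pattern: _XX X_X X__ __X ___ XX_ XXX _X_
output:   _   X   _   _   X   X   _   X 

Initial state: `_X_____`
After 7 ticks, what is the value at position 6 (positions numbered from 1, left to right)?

_

_X_XXXX
XXX___X
__X_X__
X_XXX_X
XX__XX_
_X___XX
XX_X__X
position 6 holds _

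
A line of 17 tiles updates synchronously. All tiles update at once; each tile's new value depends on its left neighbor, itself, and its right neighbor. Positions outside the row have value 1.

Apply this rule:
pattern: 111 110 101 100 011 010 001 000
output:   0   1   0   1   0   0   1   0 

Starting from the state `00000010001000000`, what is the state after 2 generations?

10000101010100001
11001000000010010

11001000000010010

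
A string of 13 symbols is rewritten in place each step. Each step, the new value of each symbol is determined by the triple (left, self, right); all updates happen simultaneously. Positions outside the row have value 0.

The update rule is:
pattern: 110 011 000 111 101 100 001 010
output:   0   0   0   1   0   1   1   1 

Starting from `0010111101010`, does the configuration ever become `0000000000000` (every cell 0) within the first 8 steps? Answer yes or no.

0110011001011
1001100111000
1110011010100
0101100010110
1100010110001
0010110001011
0110001011000
1001011000100
step 8 is 1001011000100, still not uniform 0

no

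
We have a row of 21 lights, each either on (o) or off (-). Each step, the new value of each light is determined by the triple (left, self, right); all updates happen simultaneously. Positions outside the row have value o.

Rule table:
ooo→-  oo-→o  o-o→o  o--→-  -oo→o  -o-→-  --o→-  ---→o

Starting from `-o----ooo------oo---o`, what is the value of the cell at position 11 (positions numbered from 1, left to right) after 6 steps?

o--oo-o-o-oooo-oo-o-o
o--ooo-o-oo--ooooo-oo
o--o-oo-ooo--o---ooo-
o---ooooo-o----o-o-oo
o-o-o---oo--oo--o-oo-
oo-o--o-oo--oo---oooo
position 11 holds -

-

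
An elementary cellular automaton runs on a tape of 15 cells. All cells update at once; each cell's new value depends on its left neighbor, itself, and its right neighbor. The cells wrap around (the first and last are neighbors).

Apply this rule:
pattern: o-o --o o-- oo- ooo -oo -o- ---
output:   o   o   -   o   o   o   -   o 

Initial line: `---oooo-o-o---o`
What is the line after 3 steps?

-ooooooo-o--oo-
ooooooooo--ooo-
ooooooooo-ooooo

ooooooooo-ooooo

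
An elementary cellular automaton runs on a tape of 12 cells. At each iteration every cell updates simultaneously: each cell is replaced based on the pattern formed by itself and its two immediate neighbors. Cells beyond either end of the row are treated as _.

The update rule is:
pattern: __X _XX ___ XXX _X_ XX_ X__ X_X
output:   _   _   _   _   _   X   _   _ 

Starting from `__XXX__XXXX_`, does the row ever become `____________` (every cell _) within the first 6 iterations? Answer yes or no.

yes

____X_____X_
____________
all cells are _ at iteration 2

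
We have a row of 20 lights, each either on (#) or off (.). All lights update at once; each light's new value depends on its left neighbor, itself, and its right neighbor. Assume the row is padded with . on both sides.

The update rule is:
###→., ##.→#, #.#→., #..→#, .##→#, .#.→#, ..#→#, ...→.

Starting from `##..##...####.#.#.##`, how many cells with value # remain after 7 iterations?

12

#######.##..#.#.#.##
#.....#.#####.#.#.##
##...##.#...#.#.#.##
###.###.##.##.#.#.##
#.#.#.#.##.##.#.#.##
#.#.#.#.##.##.#.#.##  (fixed point — unchanged through iteration 7)
count of #: 12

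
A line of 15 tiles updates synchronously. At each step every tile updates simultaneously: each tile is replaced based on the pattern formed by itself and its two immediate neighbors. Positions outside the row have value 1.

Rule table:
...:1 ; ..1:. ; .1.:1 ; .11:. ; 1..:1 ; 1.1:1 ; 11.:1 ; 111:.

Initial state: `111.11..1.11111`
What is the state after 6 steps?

11.11..111...11

..11.11.11.....
1..11.11.11111.
11..11.11....11
.11..11.1111...
1.11..11...111.
11.11..111...11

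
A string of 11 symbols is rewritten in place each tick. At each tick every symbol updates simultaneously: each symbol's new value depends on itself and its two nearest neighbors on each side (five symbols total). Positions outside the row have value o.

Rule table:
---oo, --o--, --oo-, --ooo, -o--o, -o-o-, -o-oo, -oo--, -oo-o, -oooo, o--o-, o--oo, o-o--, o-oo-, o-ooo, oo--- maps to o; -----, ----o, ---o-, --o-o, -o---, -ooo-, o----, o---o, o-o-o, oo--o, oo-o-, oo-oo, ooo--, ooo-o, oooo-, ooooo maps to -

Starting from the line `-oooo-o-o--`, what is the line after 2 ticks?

-ooo--ooo--

tick 1: -oo----oooo
tick 2: -ooo--ooo--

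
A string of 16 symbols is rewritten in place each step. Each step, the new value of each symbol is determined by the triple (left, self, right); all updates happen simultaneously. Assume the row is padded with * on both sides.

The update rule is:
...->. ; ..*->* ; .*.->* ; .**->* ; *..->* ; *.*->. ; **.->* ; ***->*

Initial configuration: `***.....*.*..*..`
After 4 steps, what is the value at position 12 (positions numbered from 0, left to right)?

step 1: ****...**.******
step 2: *****.***.******
step 3: *****.***.******  (fixed point — unchanged through step 4)
position 12 holds *

*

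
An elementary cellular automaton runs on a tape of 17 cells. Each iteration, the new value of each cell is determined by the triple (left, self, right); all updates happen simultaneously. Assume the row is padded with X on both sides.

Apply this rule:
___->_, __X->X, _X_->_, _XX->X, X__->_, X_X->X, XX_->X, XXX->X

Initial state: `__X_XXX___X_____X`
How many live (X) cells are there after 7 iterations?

iteration 1: _X_XXXX__X_____XX
iteration 2: X_XXXXX_X_____XXX
iteration 3: XXXXXXXX_____XXXX
iteration 4: XXXXXXXX____XXXXX
iteration 5: XXXXXXXX___XXXXXX
iteration 6: XXXXXXXX__XXXXXXX
iteration 7: XXXXXXXX_XXXXXXXX
count of X: 16

16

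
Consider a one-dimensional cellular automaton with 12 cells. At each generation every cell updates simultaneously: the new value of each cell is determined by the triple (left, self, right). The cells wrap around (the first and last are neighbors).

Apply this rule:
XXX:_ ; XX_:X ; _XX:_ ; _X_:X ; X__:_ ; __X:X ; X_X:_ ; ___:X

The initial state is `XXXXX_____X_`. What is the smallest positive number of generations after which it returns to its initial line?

____X_XXXXX_
XXXXX_____X_

2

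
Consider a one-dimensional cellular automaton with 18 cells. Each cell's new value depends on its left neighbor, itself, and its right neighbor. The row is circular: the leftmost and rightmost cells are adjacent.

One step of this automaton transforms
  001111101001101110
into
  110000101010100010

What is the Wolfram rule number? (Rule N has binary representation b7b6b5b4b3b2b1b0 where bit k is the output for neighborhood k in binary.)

position 3: 111 → 0  (bit 7 = 0)
position 6: 110 → 1  (bit 6 = 1)
position 7: 101 → 0  (bit 5 = 0)
position 9: 100 → 0  (bit 4 = 0)
position 2: 011 → 0  (bit 3 = 0)
position 8: 010 → 1  (bit 2 = 1)
position 1: 001 → 1  (bit 1 = 1)
position 0: 000 → 1  (bit 0 = 1)
bits b7..b0 = 01000111 = 71

71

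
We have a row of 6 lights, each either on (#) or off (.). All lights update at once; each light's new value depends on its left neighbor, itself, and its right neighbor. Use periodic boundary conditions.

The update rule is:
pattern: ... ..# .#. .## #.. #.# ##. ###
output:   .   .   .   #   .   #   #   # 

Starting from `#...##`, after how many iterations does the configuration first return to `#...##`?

#...##

1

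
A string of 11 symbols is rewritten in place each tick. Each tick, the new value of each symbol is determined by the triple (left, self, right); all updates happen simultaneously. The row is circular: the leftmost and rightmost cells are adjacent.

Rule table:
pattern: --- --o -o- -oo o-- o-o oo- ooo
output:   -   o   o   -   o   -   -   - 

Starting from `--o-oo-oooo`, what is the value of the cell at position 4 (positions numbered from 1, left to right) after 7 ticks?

ooo--------
---o------o
o-ooo----oo
-----o--o--
----oooooo-
---o------o  (repeats tick 2; period 4)
tick 7: o-ooo----oo
position 4 holds o

o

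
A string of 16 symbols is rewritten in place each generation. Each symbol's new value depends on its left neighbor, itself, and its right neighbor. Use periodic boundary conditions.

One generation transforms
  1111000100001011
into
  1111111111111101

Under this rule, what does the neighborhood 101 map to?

1

At position 13 the neighborhood is 101; the next row has 1 there.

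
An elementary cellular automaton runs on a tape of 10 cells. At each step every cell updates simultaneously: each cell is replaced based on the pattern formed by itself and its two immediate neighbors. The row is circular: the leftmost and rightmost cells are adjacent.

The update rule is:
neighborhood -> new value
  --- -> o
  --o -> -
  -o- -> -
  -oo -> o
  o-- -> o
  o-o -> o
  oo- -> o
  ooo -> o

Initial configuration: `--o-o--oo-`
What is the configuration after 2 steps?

o--o-o-ooo
oo--o-oooo

oo--o-oooo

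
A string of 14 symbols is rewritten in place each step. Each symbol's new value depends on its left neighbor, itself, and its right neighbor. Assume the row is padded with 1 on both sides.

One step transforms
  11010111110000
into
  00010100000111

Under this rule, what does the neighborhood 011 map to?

1

At position 5 the neighborhood is 011; the next row has 1 there.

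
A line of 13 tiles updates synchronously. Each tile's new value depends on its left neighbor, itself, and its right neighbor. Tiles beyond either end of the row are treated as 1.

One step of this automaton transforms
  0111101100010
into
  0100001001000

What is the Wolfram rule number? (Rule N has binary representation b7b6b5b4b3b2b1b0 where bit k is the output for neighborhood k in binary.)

position 2: 111 → 0  (bit 7 = 0)
position 4: 110 → 0  (bit 6 = 0)
position 0: 101 → 0  (bit 5 = 0)
position 8: 100 → 0  (bit 4 = 0)
position 1: 011 → 1  (bit 3 = 1)
position 11: 010 → 0  (bit 2 = 0)
position 10: 001 → 0  (bit 1 = 0)
position 9: 000 → 1  (bit 0 = 1)
bits b7..b0 = 00001001 = 9

9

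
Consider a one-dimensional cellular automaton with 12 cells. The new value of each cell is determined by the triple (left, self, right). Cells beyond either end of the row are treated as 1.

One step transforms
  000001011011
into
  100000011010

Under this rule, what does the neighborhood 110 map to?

1

At position 8 the neighborhood is 110; the next row has 1 there.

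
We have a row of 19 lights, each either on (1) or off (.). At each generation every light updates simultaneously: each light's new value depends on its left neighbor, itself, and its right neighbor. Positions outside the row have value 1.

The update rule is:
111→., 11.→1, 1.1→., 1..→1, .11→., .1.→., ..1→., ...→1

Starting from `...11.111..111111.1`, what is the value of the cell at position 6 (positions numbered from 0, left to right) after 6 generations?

11..1...11......1..
.11..11..111111..1.
..11..11......11...
1..11..111111..111.
11..11......11...1.
.11..111111..111...
position 6 holds 1

1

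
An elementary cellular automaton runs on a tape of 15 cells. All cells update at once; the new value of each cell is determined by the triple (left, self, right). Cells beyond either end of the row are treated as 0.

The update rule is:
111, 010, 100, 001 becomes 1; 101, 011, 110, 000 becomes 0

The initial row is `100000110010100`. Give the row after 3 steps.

011001100110011

110001001110110
001011110100001
011001100110011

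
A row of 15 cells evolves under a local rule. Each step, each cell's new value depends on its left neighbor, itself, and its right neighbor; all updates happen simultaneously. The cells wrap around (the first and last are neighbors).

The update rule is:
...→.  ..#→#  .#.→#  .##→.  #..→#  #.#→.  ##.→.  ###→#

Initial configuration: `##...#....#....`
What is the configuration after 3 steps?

##.###....#..##

..#.###..###..#
###..#.##.#.###
##.###....#..##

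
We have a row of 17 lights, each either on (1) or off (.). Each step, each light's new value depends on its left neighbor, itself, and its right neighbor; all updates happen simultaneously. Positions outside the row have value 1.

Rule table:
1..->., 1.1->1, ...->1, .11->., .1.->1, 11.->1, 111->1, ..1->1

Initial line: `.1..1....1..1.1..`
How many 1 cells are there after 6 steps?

14

11.11.1111.1111.1
111.11.1111.1111.
1111.11.1111.1111
11111.11.1111.111
111111.11.1111.11
1111111.11.1111.1
count of 1: 14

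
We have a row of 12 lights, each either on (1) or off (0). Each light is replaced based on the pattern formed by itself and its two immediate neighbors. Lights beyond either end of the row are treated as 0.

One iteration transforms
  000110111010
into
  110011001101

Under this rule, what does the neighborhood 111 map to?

At position 7 the neighborhood is 111; the next row has 0 there.

0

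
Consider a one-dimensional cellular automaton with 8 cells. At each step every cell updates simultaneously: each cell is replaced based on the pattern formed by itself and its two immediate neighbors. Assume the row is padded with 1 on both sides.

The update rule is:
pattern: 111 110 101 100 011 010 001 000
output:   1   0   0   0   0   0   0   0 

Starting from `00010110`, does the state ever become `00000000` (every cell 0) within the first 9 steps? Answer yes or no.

yes

00000000
all cells are 0 at step 1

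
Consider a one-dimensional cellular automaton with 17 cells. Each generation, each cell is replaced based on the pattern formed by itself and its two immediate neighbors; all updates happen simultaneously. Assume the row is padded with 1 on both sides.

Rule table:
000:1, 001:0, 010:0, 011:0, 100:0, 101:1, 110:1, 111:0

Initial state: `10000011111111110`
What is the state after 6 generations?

10110001110001001

10111000000000011
11001011111111000
01000100000001010
10010001111100101
10000100000100010
10110001110001001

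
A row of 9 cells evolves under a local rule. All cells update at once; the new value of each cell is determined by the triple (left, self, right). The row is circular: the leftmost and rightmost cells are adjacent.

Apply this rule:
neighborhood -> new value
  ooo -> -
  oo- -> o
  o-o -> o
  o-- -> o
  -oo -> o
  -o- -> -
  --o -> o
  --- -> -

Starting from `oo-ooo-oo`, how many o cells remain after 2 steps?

7

-ooo-ooo-
oo-ooo-oo
count of o: 7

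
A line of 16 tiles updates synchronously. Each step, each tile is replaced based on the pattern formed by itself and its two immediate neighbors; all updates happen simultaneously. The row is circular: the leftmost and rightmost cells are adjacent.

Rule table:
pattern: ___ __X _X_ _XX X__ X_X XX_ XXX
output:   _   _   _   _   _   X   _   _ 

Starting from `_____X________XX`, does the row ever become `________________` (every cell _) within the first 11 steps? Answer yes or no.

________________
all cells are _ at step 1

yes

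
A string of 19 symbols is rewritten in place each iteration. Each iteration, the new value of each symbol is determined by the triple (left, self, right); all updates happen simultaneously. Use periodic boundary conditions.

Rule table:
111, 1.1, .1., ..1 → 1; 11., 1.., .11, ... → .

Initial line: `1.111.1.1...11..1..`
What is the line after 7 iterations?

11...1...11.11111.1

11.1.1111..1...11.1
1.111.11..11..1..1.
11.1.1...1...11.111
1.1111..11..1..1.11
.1.11..1...11.111.1
111...11..1..1.1.11
11...1...11.11111.1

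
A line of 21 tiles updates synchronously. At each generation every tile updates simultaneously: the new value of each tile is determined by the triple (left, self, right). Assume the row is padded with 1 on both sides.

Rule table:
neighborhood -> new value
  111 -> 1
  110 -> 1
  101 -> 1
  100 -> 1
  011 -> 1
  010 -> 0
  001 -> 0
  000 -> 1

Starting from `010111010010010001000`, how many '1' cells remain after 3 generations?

18

generation 1: 101111101001001100110
generation 2: 111111110100101110111
generation 3: 111111111010011111111
count of 1: 18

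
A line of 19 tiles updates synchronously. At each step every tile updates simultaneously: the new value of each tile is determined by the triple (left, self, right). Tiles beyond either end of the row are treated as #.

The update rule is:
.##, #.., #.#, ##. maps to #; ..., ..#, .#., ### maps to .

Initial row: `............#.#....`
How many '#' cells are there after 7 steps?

6

step 1: #............#.#...
step 2: ##............#.#..
step 3: .##............#.#.
step 4: ####............#.#
step 5: ...##............##
step 6: #..###...........#.
step 7: ##.#.##...........#
count of #: 6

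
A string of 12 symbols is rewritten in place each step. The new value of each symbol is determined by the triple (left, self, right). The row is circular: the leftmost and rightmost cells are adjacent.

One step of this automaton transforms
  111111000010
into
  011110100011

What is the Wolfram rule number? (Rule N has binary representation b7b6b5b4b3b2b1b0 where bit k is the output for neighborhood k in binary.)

180

position 1: 111 → 1  (bit 7 = 1)
position 5: 110 → 0  (bit 6 = 0)
position 11: 101 → 1  (bit 5 = 1)
position 6: 100 → 1  (bit 4 = 1)
position 0: 011 → 0  (bit 3 = 0)
position 10: 010 → 1  (bit 2 = 1)
position 9: 001 → 0  (bit 1 = 0)
position 7: 000 → 0  (bit 0 = 0)
bits b7..b0 = 10110100 = 180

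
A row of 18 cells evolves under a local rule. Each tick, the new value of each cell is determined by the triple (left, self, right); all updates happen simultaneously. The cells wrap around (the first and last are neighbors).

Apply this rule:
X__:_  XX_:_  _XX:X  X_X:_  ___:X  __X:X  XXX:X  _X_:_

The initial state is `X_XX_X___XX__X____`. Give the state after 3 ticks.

X__XXXXX__X__XXX__

__X____XXX__X__XXX
_X__XXXXX__X__XXX_
X__XXXXX__X__XXX__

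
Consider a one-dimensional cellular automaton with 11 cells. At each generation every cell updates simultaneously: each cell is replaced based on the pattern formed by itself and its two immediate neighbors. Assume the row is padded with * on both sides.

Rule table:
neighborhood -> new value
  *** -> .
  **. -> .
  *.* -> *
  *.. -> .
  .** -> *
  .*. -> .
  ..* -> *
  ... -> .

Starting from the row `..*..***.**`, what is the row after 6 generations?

...**.**.**

generation 1: .*..**..**.
generation 2: *..**..**.*
generation 3: ..**..**.**
generation 4: .**..**.**.
generation 5: **..**.**.*
generation 6: ...**.**.**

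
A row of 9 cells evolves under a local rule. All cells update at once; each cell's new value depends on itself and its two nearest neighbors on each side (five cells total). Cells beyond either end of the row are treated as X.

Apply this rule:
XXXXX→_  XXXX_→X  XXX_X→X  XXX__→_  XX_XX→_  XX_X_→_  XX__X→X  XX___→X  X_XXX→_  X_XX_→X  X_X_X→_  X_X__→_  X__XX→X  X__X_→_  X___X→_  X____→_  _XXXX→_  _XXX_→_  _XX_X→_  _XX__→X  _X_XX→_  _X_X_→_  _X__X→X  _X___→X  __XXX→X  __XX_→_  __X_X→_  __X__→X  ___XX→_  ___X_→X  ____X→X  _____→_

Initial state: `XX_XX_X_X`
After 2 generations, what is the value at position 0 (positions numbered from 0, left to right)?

generation 1: XX_X_____
generation 2: XX__X__X_
position 0 holds X

X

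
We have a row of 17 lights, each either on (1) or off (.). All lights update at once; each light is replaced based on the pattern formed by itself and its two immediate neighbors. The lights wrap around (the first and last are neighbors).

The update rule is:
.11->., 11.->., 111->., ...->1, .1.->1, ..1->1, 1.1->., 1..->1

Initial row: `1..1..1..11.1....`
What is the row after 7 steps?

111111111...11111

step 1: 111111111...11111
step 2: .........111.....
step 3: 111111111...11111  (repeats step 1; period 2)
step 7: 111111111...11111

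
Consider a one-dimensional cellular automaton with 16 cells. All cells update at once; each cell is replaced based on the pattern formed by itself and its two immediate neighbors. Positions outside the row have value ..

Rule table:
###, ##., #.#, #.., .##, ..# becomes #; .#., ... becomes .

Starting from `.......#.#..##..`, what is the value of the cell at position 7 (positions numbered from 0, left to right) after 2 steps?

#

......#.#.#####.
.....#.#.#######
position 7 holds #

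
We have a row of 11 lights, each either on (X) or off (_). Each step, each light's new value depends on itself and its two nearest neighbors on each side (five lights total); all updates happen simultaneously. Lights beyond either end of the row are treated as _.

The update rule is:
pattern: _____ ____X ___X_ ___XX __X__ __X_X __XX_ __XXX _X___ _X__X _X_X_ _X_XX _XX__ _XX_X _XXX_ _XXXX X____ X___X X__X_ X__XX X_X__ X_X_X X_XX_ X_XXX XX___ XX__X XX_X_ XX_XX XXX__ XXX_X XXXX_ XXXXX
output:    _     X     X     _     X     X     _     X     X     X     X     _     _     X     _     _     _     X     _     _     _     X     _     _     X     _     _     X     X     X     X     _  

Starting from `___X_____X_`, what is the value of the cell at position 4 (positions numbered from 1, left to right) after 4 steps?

_

step 1: _XXXX__XXXX
step 2: _X_XX__X_XX
step 3: XX_____X___
step 4: __X__XXXX__
position 4 holds _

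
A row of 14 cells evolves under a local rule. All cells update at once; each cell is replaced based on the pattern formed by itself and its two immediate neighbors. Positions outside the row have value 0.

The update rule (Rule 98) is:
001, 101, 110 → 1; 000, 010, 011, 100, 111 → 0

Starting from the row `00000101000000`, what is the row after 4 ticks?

00001010000000
00010100000000
00101000000000
01010000000000

01010000000000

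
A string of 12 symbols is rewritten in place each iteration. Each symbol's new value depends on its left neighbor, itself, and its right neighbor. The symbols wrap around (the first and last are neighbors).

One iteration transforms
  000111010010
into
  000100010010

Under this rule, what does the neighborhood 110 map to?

0

At position 5 the neighborhood is 110; the next row has 0 there.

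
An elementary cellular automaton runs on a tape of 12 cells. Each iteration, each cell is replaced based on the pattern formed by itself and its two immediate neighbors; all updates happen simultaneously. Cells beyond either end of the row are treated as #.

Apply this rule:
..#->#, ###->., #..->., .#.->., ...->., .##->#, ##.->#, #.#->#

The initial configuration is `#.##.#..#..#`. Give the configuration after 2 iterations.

#####..#..##
....#.#..##.

....#.#..##.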